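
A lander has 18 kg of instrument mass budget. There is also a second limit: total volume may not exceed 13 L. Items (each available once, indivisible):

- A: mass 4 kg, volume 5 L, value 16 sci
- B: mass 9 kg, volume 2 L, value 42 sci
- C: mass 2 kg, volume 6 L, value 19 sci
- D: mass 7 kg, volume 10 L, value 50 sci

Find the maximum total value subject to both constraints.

Feasible sets respecting both limits:
- B+D: mass 16, volume 12, value 92
- A+B+C: mass 15, volume 13, value 77
- B+C: mass 11, volume 8, value 61
- A+B: mass 13, volume 7, value 58
Best: 92 sci.

92 sci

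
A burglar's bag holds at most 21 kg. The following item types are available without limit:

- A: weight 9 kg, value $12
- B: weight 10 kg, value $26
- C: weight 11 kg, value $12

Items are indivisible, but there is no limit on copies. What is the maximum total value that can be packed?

$52

Best value-per-unit is B at 26/10, and filling with it alone uses weight 2×10=20. No mix of the others beats 2×26 = 52.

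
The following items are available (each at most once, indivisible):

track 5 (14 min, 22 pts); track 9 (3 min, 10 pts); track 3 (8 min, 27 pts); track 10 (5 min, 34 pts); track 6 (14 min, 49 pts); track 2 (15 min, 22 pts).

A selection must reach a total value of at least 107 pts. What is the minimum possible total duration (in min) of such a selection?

27

Subsets with value ≥ 107, sorted by total duration:
- track 3+track 10+track 6: duration 27, value 110
- track 9+track 3+track 10+track 6: duration 30, value 120
Minimum duration: 27 min.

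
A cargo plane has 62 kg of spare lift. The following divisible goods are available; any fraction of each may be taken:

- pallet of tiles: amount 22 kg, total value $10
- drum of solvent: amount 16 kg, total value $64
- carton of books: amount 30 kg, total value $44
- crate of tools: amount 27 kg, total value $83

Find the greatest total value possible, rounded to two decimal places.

Take in order of value per unit:
- drum of solvent (64/16 per unit): all 16 → value 64, running total 64.00
- crate of tools (83/27 per unit): all 27 → value 83, running total 147.00
- carton of books (44/30 per unit): 19 of 30 → value 19×44/30 = 27.8667, running total 174.87
Total 174.87.

174.87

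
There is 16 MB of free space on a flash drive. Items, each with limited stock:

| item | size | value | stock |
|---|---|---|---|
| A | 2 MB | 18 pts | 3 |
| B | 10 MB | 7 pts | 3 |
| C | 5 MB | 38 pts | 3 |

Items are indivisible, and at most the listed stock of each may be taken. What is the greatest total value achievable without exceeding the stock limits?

130 pts

Top feasible selections:
- 3×A + 2×C: size 16, value 130
- 3×C: size 15, value 114
- 2×A + 2×C: size 14, value 112
Best: 130 pts.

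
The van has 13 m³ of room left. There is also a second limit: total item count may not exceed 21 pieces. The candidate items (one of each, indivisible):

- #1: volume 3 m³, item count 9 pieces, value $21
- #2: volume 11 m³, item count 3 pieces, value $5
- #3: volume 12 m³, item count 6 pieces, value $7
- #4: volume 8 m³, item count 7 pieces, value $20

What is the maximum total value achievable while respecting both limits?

Feasible sets respecting both limits:
- #1+#4: volume 11, item count 16, value 41
- #1: volume 3, item count 9, value 21
- #4: volume 8, item count 7, value 20
Best: $41.

$41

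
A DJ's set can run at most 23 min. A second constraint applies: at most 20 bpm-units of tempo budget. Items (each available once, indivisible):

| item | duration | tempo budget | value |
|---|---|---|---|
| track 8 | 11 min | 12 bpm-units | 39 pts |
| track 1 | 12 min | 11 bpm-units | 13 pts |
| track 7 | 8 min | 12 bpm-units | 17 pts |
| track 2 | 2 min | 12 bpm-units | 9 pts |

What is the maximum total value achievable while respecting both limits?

39 pts

Feasible sets respecting both limits:
- track 8: duration 11, tempo budget 12, value 39
- track 7: duration 8, tempo budget 12, value 17
- track 1: duration 12, tempo budget 11, value 13
Best: 39 pts.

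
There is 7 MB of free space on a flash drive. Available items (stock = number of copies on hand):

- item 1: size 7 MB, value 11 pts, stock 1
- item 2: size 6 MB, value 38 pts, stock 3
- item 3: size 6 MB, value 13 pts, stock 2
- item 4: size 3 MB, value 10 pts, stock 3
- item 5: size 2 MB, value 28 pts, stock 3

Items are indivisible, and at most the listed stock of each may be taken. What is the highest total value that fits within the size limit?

84 pts

Top feasible selections:
- 3×item 5: size 6, value 84
- 1×item 4 + 2×item 5: size 7, value 66
- 2×item 5: size 4, value 56
Best: 84 pts.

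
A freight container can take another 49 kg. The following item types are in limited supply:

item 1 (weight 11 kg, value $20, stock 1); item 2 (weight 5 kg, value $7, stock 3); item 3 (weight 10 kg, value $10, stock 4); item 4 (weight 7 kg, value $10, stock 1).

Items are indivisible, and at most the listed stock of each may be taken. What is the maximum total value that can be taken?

Best selections within weight 49 and stock limits:
- 1×item 1 + 2×item 2 + 2×item 3 + 1×item 4: weight 48, value 64
- 1×item 1 + 3×item 2 + 1×item 3 + 1×item 4: weight 43, value 61
Best: $64.

$64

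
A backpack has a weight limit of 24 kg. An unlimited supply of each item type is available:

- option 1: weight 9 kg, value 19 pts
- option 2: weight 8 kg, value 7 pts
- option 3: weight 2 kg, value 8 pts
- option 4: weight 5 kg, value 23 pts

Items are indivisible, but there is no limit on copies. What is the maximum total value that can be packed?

Best value-per-unit is option 4 at 23/5; filling with it alone gives 4×23 = 92.
Optimal mix: 2×option 3 + 4×option 4 → weight 24, value 108.

108 pts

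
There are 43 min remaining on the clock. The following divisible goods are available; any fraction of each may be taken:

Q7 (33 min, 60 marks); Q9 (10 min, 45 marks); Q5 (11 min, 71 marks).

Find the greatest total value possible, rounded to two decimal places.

Take in order of value per unit:
- Q5 (71/11 per unit): all 11 → value 71, running total 71.00
- Q9 (45/10 per unit): all 10 → value 45, running total 116.00
- Q7 (60/33 per unit): 22 of 33 → value 22×60/33 = 40.0000, running total 156.00
Total 156.00.

156.00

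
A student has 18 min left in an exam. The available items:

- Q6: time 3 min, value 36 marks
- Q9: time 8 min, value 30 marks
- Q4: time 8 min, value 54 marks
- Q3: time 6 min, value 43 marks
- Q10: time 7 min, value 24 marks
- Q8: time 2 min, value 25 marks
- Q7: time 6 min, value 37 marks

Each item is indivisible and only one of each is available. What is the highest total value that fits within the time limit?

141 marks

This is a 0/1 knapsack; check combinations near the capacity.
- Q6+Q3+Q8+Q7: time 3+6+2+6=17, value 36+43+25+37=141
- Q6+Q4+Q3: time 3+8+6=17, value 36+54+43=133
- Q6+Q3+Q10+Q8: time 3+6+7+2=18, value 36+43+24+25=128
- Q6+Q4+Q7: time 3+8+6=17, value 36+54+37=127
Best: 141 marks.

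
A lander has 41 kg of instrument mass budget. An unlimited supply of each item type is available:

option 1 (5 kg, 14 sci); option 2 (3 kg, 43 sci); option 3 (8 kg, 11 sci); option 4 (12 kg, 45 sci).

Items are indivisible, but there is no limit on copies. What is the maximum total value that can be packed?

559 sci

Best value-per-unit is option 2 at 43/3, and filling with it alone uses mass 13×3=39. No mix of the others beats 13×43 = 559.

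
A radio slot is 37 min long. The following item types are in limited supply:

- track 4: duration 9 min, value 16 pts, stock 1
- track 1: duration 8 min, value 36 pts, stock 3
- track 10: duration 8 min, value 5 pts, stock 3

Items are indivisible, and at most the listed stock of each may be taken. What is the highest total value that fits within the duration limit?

124 pts

Best selections within duration 37 and stock limits:
- 1×track 4 + 3×track 1: duration 33, value 124
- 3×track 1 + 1×track 10: duration 32, value 113
- 3×track 1: duration 24, value 108
Best: 124 pts.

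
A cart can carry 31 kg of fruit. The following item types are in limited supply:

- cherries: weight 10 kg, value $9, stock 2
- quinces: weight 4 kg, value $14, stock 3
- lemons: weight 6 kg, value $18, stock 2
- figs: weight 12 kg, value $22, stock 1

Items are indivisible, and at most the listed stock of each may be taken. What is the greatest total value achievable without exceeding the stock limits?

$82

Best selections within weight 31 and stock limits:
- 3×quinces + 1×lemons + 1×figs: weight 30, value 82
- 3×quinces + 2×lemons: weight 24, value 78
- 1×cherries + 2×quinces + 2×lemons: weight 30, value 73
- 1×quinces + 2×lemons + 1×figs: weight 28, value 72
Best: $82.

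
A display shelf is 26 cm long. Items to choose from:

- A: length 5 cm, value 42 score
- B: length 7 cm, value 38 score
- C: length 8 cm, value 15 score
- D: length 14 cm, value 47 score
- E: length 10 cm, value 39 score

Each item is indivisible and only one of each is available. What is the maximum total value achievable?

127 score

This is a 0/1 knapsack; check combinations near the capacity.
- A+B+D: length 5+7+14=26, value 42+38+47=127
- A+B+E: length 5+7+10=22, value 42+38+39=119
- A+C+E: length 5+8+10=23, value 42+15+39=96
- A+B+C: length 5+7+8=20, value 42+38+15=95
- B+C+E: length 7+8+10=25, value 38+15+39=92
Best: 127 score.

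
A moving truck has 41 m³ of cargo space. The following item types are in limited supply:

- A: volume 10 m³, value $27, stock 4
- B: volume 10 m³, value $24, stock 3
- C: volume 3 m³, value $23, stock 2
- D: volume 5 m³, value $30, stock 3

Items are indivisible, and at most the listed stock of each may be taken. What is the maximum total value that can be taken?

Best selections within volume 41 and stock limits:
- 2×A + 2×C + 3×D: volume 41, value 190
- 1×A + 1×B + 2×C + 3×D: volume 41, value 187
- 2×B + 2×C + 3×D: volume 41, value 184
Best: $190.

$190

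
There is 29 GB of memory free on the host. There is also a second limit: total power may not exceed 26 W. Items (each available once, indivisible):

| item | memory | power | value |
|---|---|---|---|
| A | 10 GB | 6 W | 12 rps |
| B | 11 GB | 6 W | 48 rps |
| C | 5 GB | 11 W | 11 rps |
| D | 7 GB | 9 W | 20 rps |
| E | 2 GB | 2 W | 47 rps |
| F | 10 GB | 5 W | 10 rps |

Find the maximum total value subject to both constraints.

Feasible sets respecting both limits:
- A+B+C+E: memory 28, power 25, value 118
- B+C+E+F: memory 28, power 24, value 116
- B+D+E: memory 20, power 17, value 115
Best: 118 rps.

118 rps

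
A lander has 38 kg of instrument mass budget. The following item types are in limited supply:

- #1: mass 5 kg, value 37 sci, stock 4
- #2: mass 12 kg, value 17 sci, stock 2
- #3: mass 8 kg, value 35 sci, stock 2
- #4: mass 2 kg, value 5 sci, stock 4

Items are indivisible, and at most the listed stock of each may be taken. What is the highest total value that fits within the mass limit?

223 sci

Best selections within mass 38 and stock limits:
- 4×#1 + 2×#3 + 1×#4: mass 38, value 223
- 4×#1 + 2×#3: mass 36, value 218
- 4×#1 + 1×#3 + 4×#4: mass 36, value 203
Best: 223 sci.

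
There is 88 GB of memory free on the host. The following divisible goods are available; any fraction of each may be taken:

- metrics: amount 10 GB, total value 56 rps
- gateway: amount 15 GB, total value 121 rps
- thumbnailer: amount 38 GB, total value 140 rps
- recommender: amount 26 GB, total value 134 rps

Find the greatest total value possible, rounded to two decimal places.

Take in order of value per unit:
- gateway (121/15 per unit): all 15 → value 121, running total 121.00
- metrics (56/10 per unit): all 10 → value 56, running total 177.00
- recommender (134/26 per unit): all 26 → value 134, running total 311.00
- thumbnailer (140/38 per unit): 37 of 38 → value 37×140/38 = 136.3158, running total 447.32
Total 447.32.

447.32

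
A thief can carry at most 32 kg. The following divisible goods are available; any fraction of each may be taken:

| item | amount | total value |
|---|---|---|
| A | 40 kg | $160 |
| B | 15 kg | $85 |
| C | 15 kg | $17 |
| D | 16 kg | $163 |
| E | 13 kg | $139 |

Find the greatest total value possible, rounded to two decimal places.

319.00

Take in order of value per unit:
- E (139/13 per unit): all 13 → value 139, running total 139.00
- D (163/16 per unit): all 16 → value 163, running total 302.00
- B (85/15 per unit): 3 of 15 → value 3×85/15 = 17.0000, running total 319.00
Total 319.00.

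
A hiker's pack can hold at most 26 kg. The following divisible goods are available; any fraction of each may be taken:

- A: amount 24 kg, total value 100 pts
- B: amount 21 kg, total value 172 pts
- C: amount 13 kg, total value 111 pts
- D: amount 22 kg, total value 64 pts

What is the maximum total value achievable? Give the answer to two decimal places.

217.48

Take in order of value per unit:
- C (111/13 per unit): all 13 → value 111, running total 111.00
- B (172/21 per unit): 13 of 21 → value 13×172/21 = 106.4762, running total 217.48
Total 217.48.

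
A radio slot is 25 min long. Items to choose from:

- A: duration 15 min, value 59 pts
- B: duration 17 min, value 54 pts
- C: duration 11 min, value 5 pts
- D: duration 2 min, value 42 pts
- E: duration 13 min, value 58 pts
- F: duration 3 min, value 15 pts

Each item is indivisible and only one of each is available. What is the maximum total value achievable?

This is a 0/1 knapsack; check combinations near the capacity.
- A+D+F: duration 15+2+3=20, value 59+42+15=116
- D+E+F: duration 2+13+3=18, value 42+58+15=115
- B+D+F: duration 17+2+3=22, value 54+42+15=111
- A+D: duration 15+2=17, value 59+42=101
Best: 116 pts.

116 pts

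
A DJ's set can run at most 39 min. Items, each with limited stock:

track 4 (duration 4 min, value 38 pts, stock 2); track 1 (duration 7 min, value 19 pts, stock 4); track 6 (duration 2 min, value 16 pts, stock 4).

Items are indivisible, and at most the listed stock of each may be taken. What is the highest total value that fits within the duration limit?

Best selections within duration 39 and stock limits:
- 2×track 4 + 3×track 1 + 4×track 6: duration 37, value 197
- 2×track 4 + 3×track 1 + 3×track 6: duration 35, value 181
- 2×track 4 + 2×track 1 + 4×track 6: duration 30, value 178
Best: 197 pts.

197 pts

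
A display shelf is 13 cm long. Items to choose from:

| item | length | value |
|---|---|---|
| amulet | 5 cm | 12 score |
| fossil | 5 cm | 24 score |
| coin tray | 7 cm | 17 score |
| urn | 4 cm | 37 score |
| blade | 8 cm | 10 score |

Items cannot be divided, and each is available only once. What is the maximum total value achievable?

Check high-value combinations within 13 cm:
- fossil+urn: length 5+4=9, value 24+37=61
- coin tray+urn: length 7+4=11, value 17+37=54
- amulet+urn: length 5+4=9, value 12+37=49
Best: 61 score.

61 score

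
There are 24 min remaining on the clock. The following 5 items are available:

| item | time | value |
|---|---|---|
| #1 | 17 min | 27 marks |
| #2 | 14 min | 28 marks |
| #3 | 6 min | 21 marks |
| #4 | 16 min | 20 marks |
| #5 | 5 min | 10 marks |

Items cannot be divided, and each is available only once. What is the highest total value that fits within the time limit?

This is a 0/1 knapsack; check combinations near the capacity.
- #2+#3: time 14+6=20, value 28+21=49
- #1+#3: time 17+6=23, value 27+21=48
- #3+#4: time 6+16=22, value 21+20=41
- #2+#5: time 14+5=19, value 28+10=38
Best: 49 marks.

49 marks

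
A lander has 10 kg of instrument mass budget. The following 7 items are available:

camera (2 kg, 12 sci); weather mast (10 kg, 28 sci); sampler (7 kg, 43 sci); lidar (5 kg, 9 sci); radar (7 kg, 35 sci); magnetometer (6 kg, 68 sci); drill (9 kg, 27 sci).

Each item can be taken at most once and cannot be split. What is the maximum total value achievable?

Check high-value combinations within 10 kg:
- camera+magnetometer: mass 2+6=8, value 12+68=80
- magnetometer: mass 6, value 68
- camera+sampler: mass 2+7=9, value 12+43=55
Best: 80 sci.

80 sci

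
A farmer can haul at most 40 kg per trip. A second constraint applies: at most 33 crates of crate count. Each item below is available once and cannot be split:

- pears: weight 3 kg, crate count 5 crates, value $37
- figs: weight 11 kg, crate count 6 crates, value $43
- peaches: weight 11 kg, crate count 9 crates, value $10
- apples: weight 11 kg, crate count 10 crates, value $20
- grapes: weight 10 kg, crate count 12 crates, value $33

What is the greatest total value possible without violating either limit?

Feasible sets respecting both limits:
- pears+figs+apples+grapes: weight 35, crate count 33, value 133
- pears+figs+peaches+grapes: weight 35, crate count 32, value 123
- pears+figs+grapes: weight 24, crate count 23, value 113
Best: $133.

$133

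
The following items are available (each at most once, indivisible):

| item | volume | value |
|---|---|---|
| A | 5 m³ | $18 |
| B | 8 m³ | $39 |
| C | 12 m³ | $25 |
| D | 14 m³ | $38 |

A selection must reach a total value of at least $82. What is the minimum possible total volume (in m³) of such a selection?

Subsets with value ≥ 82, sorted by total volume:
- A+B+C: volume 25, value 82
- A+B+D: volume 27, value 95
- B+C+D: volume 34, value 102
- A+B+C+D: volume 39, value 120
Minimum volume: 25 m³.

25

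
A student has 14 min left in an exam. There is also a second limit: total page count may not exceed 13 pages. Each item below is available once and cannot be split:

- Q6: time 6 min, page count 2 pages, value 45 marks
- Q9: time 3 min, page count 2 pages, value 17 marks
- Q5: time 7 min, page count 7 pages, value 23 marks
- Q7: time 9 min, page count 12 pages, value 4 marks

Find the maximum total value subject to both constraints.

68 marks

Feasible sets respecting both limits:
- Q6+Q5: time 13, page count 9, value 68
- Q6+Q9: time 9, page count 4, value 62
- Q6: time 6, page count 2, value 45
- Q9+Q5: time 10, page count 9, value 40
Best: 68 marks.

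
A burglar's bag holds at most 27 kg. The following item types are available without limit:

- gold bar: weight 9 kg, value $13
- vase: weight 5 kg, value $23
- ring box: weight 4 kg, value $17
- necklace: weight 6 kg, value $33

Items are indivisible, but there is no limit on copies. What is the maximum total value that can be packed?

Best value-per-unit is necklace at 33/6; filling with it alone gives 4×33 = 132.
Optimal mix: 1×vase + 1×ring box + 3×necklace → weight 27, value 139.

$139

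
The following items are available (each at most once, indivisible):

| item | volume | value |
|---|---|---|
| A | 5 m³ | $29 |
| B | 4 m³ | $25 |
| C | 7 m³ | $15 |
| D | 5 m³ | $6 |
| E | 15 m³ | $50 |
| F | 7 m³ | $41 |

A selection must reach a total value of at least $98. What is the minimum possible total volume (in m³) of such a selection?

Subsets with value ≥ 98, sorted by total volume:
- A+B+D+F: volume 21, value 101
- A+B+C+F: volume 23, value 110
- A+B+E: volume 24, value 104
- B+E+F: volume 26, value 116
Minimum volume: 21 m³.

21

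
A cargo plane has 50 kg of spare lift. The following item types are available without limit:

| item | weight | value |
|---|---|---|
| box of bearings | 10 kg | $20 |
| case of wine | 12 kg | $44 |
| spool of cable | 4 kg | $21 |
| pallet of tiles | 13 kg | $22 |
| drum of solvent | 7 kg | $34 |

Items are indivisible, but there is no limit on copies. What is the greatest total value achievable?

Best value-per-unit is spool of cable at 21/4; filling with it alone gives 12×21 = 252.
Optimal mix: 9×spool of cable + 2×drum of solvent → weight 50, value 257.

$257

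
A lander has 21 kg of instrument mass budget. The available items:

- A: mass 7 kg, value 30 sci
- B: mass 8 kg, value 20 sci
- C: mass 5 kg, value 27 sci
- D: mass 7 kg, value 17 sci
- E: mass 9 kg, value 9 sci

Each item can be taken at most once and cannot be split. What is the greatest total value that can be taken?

Check high-value combinations within 21 kg:
- A+B+C: mass 7+8+5=20, value 30+20+27=77
- A+C+D: mass 7+5+7=19, value 30+27+17=74
- A+C+E: mass 7+5+9=21, value 30+27+9=66
Best: 77 sci.

77 sci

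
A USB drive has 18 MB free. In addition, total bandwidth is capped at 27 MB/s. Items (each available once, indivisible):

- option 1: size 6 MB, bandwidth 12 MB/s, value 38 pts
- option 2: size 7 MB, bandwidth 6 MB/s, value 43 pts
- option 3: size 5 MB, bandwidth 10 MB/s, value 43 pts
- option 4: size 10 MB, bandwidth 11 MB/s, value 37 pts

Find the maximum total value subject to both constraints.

86 pts

Feasible sets respecting both limits:
- option 2+option 3: size 12, bandwidth 16, value 86
- option 1+option 2: size 13, bandwidth 18, value 81
- option 1+option 3: size 11, bandwidth 22, value 81
- option 2+option 4: size 17, bandwidth 17, value 80
Best: 86 pts.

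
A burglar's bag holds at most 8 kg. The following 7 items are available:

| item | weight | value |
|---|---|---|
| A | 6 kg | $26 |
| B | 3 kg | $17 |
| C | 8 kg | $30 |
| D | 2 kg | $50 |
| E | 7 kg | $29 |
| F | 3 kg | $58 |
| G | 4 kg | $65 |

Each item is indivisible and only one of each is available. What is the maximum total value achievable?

$125

Check high-value combinations within 8 kg:
- B+D+F: weight 3+2+3=8, value 17+50+58=125
- F+G: weight 3+4=7, value 58+65=123
- D+G: weight 2+4=6, value 50+65=115
Best: $125.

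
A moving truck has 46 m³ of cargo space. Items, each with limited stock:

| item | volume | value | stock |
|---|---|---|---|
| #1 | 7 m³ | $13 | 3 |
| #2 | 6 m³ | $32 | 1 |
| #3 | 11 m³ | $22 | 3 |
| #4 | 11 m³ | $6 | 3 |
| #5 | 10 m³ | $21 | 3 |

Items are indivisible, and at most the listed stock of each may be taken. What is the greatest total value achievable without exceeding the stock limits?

Best selections within volume 46 and stock limits:
- 1×#1 + 1×#2 + 3×#3: volume 46, value 111
- 1×#1 + 1×#2 + 2×#3 + 1×#5: volume 45, value 110
- 1×#1 + 1×#2 + 1×#3 + 2×#5: volume 44, value 109
Best: $111.

$111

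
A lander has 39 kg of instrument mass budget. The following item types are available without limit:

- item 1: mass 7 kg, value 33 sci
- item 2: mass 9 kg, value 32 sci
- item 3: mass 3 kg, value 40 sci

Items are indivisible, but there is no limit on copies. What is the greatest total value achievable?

520 sci

Best value-per-unit is item 3 at 40/3, and filling with it alone uses mass 13×3=39. No mix of the others beats 13×40 = 520.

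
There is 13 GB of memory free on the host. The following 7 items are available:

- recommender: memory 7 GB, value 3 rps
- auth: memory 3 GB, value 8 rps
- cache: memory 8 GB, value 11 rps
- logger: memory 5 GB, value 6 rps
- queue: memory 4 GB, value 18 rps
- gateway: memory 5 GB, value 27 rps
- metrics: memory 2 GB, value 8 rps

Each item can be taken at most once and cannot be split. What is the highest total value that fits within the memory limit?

53 rps

Check high-value combinations within 13 GB:
- queue+gateway+metrics: memory 4+5+2=11, value 18+27+8=53
- auth+queue+gateway: memory 3+4+5=12, value 8+18+27=53
- queue+gateway: memory 4+5=9, value 18+27=45
- auth+gateway+metrics: memory 3+5+2=10, value 8+27+8=43
Best: 53 rps.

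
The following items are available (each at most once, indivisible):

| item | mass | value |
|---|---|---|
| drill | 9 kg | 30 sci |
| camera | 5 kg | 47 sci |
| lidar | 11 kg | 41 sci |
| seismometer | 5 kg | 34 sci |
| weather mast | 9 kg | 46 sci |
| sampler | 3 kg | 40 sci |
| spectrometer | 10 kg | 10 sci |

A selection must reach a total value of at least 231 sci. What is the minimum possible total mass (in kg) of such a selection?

Subsets with value ≥ 231, sorted by total mass:
- drill+camera+lidar+seismometer+weather mast+sampler: mass 42, value 238
- drill+camera+lidar+seismometer+weather mast+sampler+spectrometer: mass 52, value 248
Minimum mass: 42 kg.

42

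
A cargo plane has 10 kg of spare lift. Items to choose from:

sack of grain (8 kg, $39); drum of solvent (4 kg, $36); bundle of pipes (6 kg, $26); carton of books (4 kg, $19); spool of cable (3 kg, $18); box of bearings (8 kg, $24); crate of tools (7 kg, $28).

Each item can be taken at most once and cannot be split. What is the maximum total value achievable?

$62

Check high-value combinations within 10 kg:
- drum of solvent+bundle of pipes: weight 4+6=10, value 36+26=62
- drum of solvent+carton of books: weight 4+4=8, value 36+19=55
- drum of solvent+spool of cable: weight 4+3=7, value 36+18=54
Best: $62.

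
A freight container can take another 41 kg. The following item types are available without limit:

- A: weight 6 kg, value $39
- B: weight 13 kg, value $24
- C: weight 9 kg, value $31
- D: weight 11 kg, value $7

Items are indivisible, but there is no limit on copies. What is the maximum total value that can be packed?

$234

Best value-per-unit is A at 39/6, and filling with it alone uses weight 6×6=36. No mix of the others beats 6×39 = 234.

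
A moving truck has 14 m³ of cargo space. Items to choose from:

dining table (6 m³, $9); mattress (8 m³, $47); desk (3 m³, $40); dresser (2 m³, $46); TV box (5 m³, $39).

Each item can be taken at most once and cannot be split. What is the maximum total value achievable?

Check high-value combinations within 14 m³:
- mattress+desk+dresser: volume 8+3+2=13, value 47+40+46=133
- desk+dresser+TV box: volume 3+2+5=10, value 40+46+39=125
- dining table+desk+dresser: volume 6+3+2=11, value 9+40+46=95
- dining table+dresser+TV box: volume 6+2+5=13, value 9+46+39=94
Best: $133.

$133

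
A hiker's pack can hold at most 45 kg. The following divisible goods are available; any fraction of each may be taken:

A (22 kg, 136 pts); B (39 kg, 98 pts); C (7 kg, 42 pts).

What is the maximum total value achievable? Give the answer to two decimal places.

Take in order of value per unit:
- A (136/22 per unit): all 22 → value 136, running total 136.00
- C (42/7 per unit): all 7 → value 42, running total 178.00
- B (98/39 per unit): 16 of 39 → value 16×98/39 = 40.2051, running total 218.21
Total 218.21.

218.21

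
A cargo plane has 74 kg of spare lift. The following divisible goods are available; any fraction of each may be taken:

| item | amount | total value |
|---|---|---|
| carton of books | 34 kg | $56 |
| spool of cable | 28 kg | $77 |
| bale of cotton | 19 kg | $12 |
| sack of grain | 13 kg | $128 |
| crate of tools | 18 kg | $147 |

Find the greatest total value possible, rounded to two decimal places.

Take in order of value per unit:
- sack of grain (128/13 per unit): all 13 → value 128, running total 128.00
- crate of tools (147/18 per unit): all 18 → value 147, running total 275.00
- spool of cable (77/28 per unit): all 28 → value 77, running total 352.00
- carton of books (56/34 per unit): 15 of 34 → value 15×56/34 = 24.7059, running total 376.71
Total 376.71.

376.71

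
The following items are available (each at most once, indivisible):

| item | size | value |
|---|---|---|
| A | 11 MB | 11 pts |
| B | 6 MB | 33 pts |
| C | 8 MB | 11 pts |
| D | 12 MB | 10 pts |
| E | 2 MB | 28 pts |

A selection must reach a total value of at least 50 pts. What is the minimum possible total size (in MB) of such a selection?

Subsets with value ≥ 50, sorted by total size:
- B+E: size 8, value 61
- B+C+E: size 16, value 72
Minimum size: 8 MB.

8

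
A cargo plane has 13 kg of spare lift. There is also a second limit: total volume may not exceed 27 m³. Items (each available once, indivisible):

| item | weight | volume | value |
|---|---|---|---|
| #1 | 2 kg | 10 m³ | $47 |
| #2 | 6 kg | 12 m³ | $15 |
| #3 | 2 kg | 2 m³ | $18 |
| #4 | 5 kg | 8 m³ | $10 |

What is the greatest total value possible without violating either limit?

Feasible sets respecting both limits:
- #1+#2+#3: weight 10, volume 24, value 80
- #1+#3+#4: weight 9, volume 20, value 75
- #1+#3: weight 4, volume 12, value 65
- #1+#2: weight 8, volume 22, value 62
Best: $80.

$80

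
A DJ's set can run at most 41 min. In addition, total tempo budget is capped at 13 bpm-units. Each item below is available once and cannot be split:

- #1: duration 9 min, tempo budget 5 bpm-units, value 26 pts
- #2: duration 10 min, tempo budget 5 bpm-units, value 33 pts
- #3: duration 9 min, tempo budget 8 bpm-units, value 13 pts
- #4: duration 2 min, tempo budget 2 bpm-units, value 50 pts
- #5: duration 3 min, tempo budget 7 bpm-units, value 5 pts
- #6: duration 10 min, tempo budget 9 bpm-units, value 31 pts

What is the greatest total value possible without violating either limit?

109 pts

Feasible sets respecting both limits:
- #1+#2+#4: duration 21, tempo budget 12, value 109
- #2+#4: duration 12, tempo budget 7, value 83
- #4+#6: duration 12, tempo budget 11, value 81
Best: 109 pts.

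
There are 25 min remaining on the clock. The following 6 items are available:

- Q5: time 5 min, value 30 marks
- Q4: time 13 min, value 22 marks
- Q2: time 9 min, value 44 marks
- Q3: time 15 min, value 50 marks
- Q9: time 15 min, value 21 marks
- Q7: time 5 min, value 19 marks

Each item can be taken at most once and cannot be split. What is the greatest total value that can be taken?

Check high-value combinations within 25 min:
- Q5+Q3+Q7: time 5+15+5=25, value 30+50+19=99
- Q2+Q3: time 9+15=24, value 44+50=94
- Q5+Q2+Q7: time 5+9+5=19, value 30+44+19=93
- Q5+Q3: time 5+15=20, value 30+50=80
- Q5+Q2: time 5+9=14, value 30+44=74
Best: 99 marks.

99 marks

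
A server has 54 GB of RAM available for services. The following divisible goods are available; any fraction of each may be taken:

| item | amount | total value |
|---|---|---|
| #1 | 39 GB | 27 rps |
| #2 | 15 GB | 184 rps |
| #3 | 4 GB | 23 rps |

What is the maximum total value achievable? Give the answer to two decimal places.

231.23

Take in order of value per unit:
- #2 (184/15 per unit): all 15 → value 184, running total 184.00
- #3 (23/4 per unit): all 4 → value 23, running total 207.00
- #1 (27/39 per unit): 35 of 39 → value 35×27/39 = 24.2308, running total 231.23
Total 231.23.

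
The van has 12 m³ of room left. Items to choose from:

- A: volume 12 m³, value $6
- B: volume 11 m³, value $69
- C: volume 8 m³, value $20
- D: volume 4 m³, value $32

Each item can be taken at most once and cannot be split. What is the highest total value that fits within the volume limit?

$69

Check high-value combinations within 12 m³:
- B: volume 11, value 69
- C+D: volume 8+4=12, value 20+32=52
- D: volume 4, value 32
Best: $69.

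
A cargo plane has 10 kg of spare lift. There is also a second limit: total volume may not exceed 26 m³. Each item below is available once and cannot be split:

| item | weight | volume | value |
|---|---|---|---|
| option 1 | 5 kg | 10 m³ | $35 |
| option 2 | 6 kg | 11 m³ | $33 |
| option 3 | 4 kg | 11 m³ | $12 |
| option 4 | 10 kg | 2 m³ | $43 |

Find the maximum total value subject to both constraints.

Feasible sets respecting both limits:
- option 1+option 3: weight 9, volume 21, value 47
- option 2+option 3: weight 10, volume 22, value 45
- option 4: weight 10, volume 2, value 43
Best: $47.

$47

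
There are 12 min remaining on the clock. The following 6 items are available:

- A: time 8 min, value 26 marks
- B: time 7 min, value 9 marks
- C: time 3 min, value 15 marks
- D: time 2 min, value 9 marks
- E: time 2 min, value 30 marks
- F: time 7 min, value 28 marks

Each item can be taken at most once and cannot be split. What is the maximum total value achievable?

Check high-value combinations within 12 min:
- C+E+F: time 3+2+7=12, value 15+30+28=73
- D+E+F: time 2+2+7=11, value 9+30+28=67
- A+D+E: time 8+2+2=12, value 26+9+30=65
- E+F: time 2+7=9, value 30+28=58
Best: 73 marks.

73 marks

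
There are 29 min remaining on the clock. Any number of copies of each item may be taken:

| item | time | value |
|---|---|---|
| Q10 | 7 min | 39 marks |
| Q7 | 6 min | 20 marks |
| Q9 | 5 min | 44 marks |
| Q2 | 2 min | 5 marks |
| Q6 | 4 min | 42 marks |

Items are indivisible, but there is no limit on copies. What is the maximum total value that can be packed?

296 marks

Best value-per-unit is Q6 at 42/4; filling with it alone gives 7×42 = 294.
Optimal mix: 1×Q9 + 6×Q6 → time 29, value 296.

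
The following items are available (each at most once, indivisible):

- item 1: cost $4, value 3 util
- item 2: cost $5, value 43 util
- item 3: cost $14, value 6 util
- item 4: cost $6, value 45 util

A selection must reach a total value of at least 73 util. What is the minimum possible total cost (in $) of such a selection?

11

Subsets with value ≥ 73, sorted by total cost:
- item 2+item 4: cost 11, value 88
- item 1+item 2+item 4: cost 15, value 91
- item 2+item 3+item 4: cost 25, value 94
Minimum cost: 11 $.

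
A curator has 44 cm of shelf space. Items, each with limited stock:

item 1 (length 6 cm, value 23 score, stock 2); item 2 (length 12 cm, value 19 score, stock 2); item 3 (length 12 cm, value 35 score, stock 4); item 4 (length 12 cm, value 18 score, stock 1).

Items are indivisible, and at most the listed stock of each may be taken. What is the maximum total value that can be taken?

Top feasible selections:
- 1×item 1 + 3×item 3: length 42, value 128
- 2×item 1 + 2×item 3: length 36, value 116
Best: 128 score.

128 score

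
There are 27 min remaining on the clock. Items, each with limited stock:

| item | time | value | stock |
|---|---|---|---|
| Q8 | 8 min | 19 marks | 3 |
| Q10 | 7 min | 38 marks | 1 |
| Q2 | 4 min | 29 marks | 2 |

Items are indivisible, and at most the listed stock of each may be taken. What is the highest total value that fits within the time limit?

Best selections within time 27 and stock limits:
- 1×Q8 + 1×Q10 + 2×Q2: time 23, value 115
- 2×Q8 + 1×Q10 + 1×Q2: time 27, value 105
- 1×Q10 + 2×Q2: time 15, value 96
- 2×Q8 + 2×Q2: time 24, value 96
Best: 115 marks.

115 marks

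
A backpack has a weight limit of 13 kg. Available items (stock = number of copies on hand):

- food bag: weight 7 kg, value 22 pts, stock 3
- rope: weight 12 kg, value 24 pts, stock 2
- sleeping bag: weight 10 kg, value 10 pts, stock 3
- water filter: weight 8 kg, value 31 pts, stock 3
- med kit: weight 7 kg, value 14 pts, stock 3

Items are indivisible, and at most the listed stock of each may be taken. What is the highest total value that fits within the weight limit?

31 pts

Best selections within weight 13 and stock limits:
- 1×water filter: weight 8, value 31
- 1×rope: weight 12, value 24
Best: 31 pts.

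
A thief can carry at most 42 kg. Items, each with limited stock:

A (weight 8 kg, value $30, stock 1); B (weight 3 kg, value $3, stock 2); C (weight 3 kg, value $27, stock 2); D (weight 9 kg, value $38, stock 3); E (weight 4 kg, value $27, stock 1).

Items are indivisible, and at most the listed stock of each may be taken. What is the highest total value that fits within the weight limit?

Best selections within weight 42 and stock limits:
- 1×B + 2×C + 3×D + 1×E: weight 40, value 198
- 1×A + 2×C + 3×D: weight 41, value 198
- 1×A + 1×C + 3×D + 1×E: weight 42, value 198
Best: $198.

$198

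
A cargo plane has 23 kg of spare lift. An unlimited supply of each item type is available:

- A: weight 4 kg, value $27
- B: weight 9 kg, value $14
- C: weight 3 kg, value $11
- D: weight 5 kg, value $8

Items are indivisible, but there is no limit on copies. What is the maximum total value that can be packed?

$146

Best value-per-unit is A at 27/4; filling with it alone gives 5×27 = 135.
Optimal mix: 5×A + 1×C → weight 23, value 146.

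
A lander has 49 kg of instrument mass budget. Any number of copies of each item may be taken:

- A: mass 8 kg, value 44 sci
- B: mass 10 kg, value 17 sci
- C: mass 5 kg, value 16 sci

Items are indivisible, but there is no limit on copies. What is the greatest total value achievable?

Best value-per-unit is A at 44/8, and filling with it alone uses mass 6×8=48. No mix of the others beats 6×44 = 264.

264 sci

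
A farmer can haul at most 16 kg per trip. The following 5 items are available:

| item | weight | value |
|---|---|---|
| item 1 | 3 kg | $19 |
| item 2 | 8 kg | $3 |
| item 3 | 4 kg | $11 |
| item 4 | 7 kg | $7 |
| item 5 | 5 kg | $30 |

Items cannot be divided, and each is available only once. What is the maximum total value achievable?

$60

Check high-value combinations within 16 kg:
- item 1+item 3+item 5: weight 3+4+5=12, value 19+11+30=60
- item 1+item 4+item 5: weight 3+7+5=15, value 19+7+30=56
- item 1+item 2+item 5: weight 3+8+5=16, value 19+3+30=52
- item 1+item 5: weight 3+5=8, value 19+30=49
- item 3+item 4+item 5: weight 4+7+5=16, value 11+7+30=48
Best: $60.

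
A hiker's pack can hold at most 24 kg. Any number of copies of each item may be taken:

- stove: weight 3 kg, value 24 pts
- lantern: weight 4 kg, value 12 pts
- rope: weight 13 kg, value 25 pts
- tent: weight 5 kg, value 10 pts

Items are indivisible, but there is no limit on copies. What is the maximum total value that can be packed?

Best value-per-unit is stove at 24/3, and filling with it alone uses weight 8×3=24. No mix of the others beats 8×24 = 192.

192 pts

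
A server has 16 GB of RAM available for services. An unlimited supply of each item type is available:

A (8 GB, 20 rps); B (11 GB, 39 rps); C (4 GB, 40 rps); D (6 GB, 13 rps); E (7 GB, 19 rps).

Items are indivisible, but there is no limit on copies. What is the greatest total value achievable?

160 rps

Best value-per-unit is C at 40/4, and filling with it alone uses memory 4×4=16. No mix of the others beats 4×40 = 160.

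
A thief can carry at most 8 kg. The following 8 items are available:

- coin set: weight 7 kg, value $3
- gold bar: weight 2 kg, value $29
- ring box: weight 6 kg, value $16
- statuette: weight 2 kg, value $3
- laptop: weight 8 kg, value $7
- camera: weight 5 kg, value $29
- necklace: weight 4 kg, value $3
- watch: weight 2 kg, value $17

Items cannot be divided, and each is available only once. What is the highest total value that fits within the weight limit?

Check high-value combinations within 8 kg:
- gold bar+camera: weight 2+5=7, value 29+29=58
- gold bar+statuette+watch: weight 2+2+2=6, value 29+3+17=49
- gold bar+necklace+watch: weight 2+4+2=8, value 29+3+17=49
- gold bar+watch: weight 2+2=4, value 29+17=46
- camera+watch: weight 5+2=7, value 29+17=46
Best: $58.

$58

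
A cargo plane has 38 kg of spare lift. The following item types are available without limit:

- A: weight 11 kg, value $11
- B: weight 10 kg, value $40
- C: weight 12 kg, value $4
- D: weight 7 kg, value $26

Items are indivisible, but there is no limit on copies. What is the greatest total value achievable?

Best value-per-unit is B at 40/10; filling with it alone gives 3×40 = 120.
Optimal mix: 3×B + 1×D → weight 37, value 146.

$146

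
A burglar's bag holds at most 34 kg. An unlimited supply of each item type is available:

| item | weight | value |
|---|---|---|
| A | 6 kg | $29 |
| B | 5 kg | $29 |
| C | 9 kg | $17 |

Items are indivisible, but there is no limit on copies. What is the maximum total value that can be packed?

Best value-per-unit is B at 29/5; filling with it alone gives 6×29 = 174.
Optimal mix: 4×A + 2×B → weight 34, value 174.

$174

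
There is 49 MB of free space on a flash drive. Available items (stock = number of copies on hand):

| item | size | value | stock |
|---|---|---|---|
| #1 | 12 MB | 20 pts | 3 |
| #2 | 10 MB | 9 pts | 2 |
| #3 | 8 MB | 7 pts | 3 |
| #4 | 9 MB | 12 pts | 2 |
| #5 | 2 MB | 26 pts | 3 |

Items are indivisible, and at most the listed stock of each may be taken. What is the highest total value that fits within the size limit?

Best selections within size 49 and stock limits:
- 2×#1 + 2×#4 + 3×#5: size 48, value 142
- 2×#1 + 1×#2 + 1×#4 + 3×#5: size 49, value 139
- 3×#1 + 3×#5: size 42, value 138
Best: 142 pts.

142 pts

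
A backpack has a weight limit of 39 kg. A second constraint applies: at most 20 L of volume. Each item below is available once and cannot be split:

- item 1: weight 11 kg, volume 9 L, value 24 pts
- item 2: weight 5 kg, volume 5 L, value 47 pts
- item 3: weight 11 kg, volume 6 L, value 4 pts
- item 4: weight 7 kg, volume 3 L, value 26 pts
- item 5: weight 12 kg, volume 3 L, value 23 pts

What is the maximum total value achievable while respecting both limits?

120 pts

Feasible sets respecting both limits:
- item 1+item 2+item 4+item 5: weight 35, volume 20, value 120
- item 2+item 3+item 4+item 5: weight 35, volume 17, value 100
- item 1+item 2+item 4: weight 23, volume 17, value 97
- item 2+item 4+item 5: weight 24, volume 11, value 96
Best: 120 pts.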